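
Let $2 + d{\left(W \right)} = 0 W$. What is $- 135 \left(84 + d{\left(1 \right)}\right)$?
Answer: $-11070$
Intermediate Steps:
$d{\left(W \right)} = -2$ ($d{\left(W \right)} = -2 + 0 W = -2 + 0 = -2$)
$- 135 \left(84 + d{\left(1 \right)}\right) = - 135 \left(84 - 2\right) = \left(-135\right) 82 = -11070$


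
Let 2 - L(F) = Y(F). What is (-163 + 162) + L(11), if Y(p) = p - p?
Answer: 1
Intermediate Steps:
Y(p) = 0
L(F) = 2 (L(F) = 2 - 1*0 = 2 + 0 = 2)
(-163 + 162) + L(11) = (-163 + 162) + 2 = -1 + 2 = 1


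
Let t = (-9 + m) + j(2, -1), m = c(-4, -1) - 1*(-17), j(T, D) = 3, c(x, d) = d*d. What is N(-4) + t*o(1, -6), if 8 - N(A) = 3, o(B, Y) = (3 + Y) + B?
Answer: -19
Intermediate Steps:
c(x, d) = d²
o(B, Y) = 3 + B + Y
N(A) = 5 (N(A) = 8 - 1*3 = 8 - 3 = 5)
m = 18 (m = (-1)² - 1*(-17) = 1 + 17 = 18)
t = 12 (t = (-9 + 18) + 3 = 9 + 3 = 12)
N(-4) + t*o(1, -6) = 5 + 12*(3 + 1 - 6) = 5 + 12*(-2) = 5 - 24 = -19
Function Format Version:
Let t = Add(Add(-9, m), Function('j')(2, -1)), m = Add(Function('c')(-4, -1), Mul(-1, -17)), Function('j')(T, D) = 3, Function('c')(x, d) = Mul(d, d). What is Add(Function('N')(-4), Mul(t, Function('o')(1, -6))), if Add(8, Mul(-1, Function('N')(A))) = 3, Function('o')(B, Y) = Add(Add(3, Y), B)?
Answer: -19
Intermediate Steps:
Function('c')(x, d) = Pow(d, 2)
Function('o')(B, Y) = Add(3, B, Y)
Function('N')(A) = 5 (Function('N')(A) = Add(8, Mul(-1, 3)) = Add(8, -3) = 5)
m = 18 (m = Add(Pow(-1, 2), Mul(-1, -17)) = Add(1, 17) = 18)
t = 12 (t = Add(Add(-9, 18), 3) = Add(9, 3) = 12)
Add(Function('N')(-4), Mul(t, Function('o')(1, -6))) = Add(5, Mul(12, Add(3, 1, -6))) = Add(5, Mul(12, -2)) = Add(5, -24) = -19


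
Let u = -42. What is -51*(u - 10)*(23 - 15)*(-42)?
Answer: -891072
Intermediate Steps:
-51*(u - 10)*(23 - 15)*(-42) = -51*(-42 - 10)*(23 - 15)*(-42) = -(-2652)*8*(-42) = -51*(-416)*(-42) = 21216*(-42) = -891072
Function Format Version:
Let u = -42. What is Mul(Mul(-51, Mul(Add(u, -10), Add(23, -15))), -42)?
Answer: -891072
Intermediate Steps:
Mul(Mul(-51, Mul(Add(u, -10), Add(23, -15))), -42) = Mul(Mul(-51, Mul(Add(-42, -10), Add(23, -15))), -42) = Mul(Mul(-51, Mul(-52, 8)), -42) = Mul(Mul(-51, -416), -42) = Mul(21216, -42) = -891072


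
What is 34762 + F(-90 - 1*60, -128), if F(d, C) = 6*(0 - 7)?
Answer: 34720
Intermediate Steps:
F(d, C) = -42 (F(d, C) = 6*(-7) = -42)
34762 + F(-90 - 1*60, -128) = 34762 - 42 = 34720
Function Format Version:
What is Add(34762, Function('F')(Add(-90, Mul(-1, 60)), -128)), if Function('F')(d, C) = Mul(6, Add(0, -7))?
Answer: 34720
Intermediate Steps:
Function('F')(d, C) = -42 (Function('F')(d, C) = Mul(6, -7) = -42)
Add(34762, Function('F')(Add(-90, Mul(-1, 60)), -128)) = Add(34762, -42) = 34720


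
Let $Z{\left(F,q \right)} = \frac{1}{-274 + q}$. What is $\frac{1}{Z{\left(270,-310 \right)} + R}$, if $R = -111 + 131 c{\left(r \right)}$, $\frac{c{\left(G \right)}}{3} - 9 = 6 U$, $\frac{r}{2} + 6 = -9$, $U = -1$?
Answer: $\frac{584}{623711} \approx 0.00093633$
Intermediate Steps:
$r = -30$ ($r = -12 + 2 \left(-9\right) = -12 - 18 = -30$)
$c{\left(G \right)} = 9$ ($c{\left(G \right)} = 27 + 3 \cdot 6 \left(-1\right) = 27 + 3 \left(-6\right) = 27 - 18 = 9$)
$R = 1068$ ($R = -111 + 131 \cdot 9 = -111 + 1179 = 1068$)
$\frac{1}{Z{\left(270,-310 \right)} + R} = \frac{1}{\frac{1}{-274 - 310} + 1068} = \frac{1}{\frac{1}{-584} + 1068} = \frac{1}{- \frac{1}{584} + 1068} = \frac{1}{\frac{623711}{584}} = \frac{584}{623711}$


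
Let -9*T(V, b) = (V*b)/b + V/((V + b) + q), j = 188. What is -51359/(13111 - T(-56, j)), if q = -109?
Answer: -46023/11743 ≈ -3.9192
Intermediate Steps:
T(V, b) = -V/9 - V/(9*(-109 + V + b)) (T(V, b) = -((V*b)/b + V/((V + b) - 109))/9 = -(V + V/(-109 + V + b))/9 = -V/9 - V/(9*(-109 + V + b)))
-51359/(13111 - T(-56, j)) = -51359/(13111 - (-56)*(108 - 1*(-56) - 1*188)/(9*(-109 - 56 + 188))) = -51359/(13111 - (-56)*(108 + 56 - 188)/(9*23)) = -51359/(13111 - (-56)*(-24)/(9*23)) = -51359/(13111 - 1*448/69) = -51359/(13111 - 448/69) = -51359/904211/69 = -51359*69/904211 = -46023/11743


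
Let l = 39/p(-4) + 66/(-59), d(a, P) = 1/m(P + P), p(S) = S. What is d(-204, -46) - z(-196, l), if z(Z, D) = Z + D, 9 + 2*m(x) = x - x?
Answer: 438917/2124 ≈ 206.65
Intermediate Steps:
m(x) = -9/2 (m(x) = -9/2 + (x - x)/2 = -9/2 + (1/2)*0 = -9/2 + 0 = -9/2)
d(a, P) = -2/9 (d(a, P) = 1/(-9/2) = -2/9)
l = -2565/236 (l = 39/(-4) + 66/(-59) = 39*(-1/4) + 66*(-1/59) = -39/4 - 66/59 = -2565/236 ≈ -10.869)
z(Z, D) = D + Z
d(-204, -46) - z(-196, l) = -2/9 - (-2565/236 - 196) = -2/9 - 1*(-48821/236) = -2/9 + 48821/236 = 438917/2124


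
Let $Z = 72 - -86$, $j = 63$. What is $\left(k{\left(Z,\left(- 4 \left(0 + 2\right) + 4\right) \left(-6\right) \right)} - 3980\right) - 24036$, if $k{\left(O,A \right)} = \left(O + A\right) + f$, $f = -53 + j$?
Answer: $-27824$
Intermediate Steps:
$Z = 158$ ($Z = 72 + 86 = 158$)
$f = 10$ ($f = -53 + 63 = 10$)
$k{\left(O,A \right)} = 10 + A + O$ ($k{\left(O,A \right)} = \left(O + A\right) + 10 = \left(A + O\right) + 10 = 10 + A + O$)
$\left(k{\left(Z,\left(- 4 \left(0 + 2\right) + 4\right) \left(-6\right) \right)} - 3980\right) - 24036 = \left(\left(10 + \left(- 4 \left(0 + 2\right) + 4\right) \left(-6\right) + 158\right) - 3980\right) - 24036 = \left(\left(10 + \left(\left(-4\right) 2 + 4\right) \left(-6\right) + 158\right) - 3980\right) - 24036 = \left(\left(10 + \left(-8 + 4\right) \left(-6\right) + 158\right) - 3980\right) - 24036 = \left(\left(10 - -24 + 158\right) - 3980\right) - 24036 = \left(\left(10 + 24 + 158\right) - 3980\right) - 24036 = \left(192 - 3980\right) - 24036 = -3788 - 24036 = -27824$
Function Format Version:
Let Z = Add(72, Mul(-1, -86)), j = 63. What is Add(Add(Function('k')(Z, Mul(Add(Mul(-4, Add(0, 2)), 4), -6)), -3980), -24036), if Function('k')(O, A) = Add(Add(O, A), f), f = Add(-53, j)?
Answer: -27824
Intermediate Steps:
Z = 158 (Z = Add(72, 86) = 158)
f = 10 (f = Add(-53, 63) = 10)
Function('k')(O, A) = Add(10, A, O) (Function('k')(O, A) = Add(Add(O, A), 10) = Add(Add(A, O), 10) = Add(10, A, O))
Add(Add(Function('k')(Z, Mul(Add(Mul(-4, Add(0, 2)), 4), -6)), -3980), -24036) = Add(Add(Add(10, Mul(Add(Mul(-4, Add(0, 2)), 4), -6), 158), -3980), -24036) = Add(Add(Add(10, Mul(Add(Mul(-4, 2), 4), -6), 158), -3980), -24036) = Add(Add(Add(10, Mul(Add(-8, 4), -6), 158), -3980), -24036) = Add(Add(Add(10, Mul(-4, -6), 158), -3980), -24036) = Add(Add(Add(10, 24, 158), -3980), -24036) = Add(Add(192, -3980), -24036) = Add(-3788, -24036) = -27824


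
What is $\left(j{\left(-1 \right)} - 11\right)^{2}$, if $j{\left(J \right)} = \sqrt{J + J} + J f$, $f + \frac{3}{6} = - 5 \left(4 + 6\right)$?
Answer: $\frac{6233}{4} + 79 i \sqrt{2} \approx 1558.3 + 111.72 i$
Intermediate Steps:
$f = - \frac{101}{2}$ ($f = - \frac{1}{2} - 5 \left(4 + 6\right) = - \frac{1}{2} - 50 = - \frac{101}{2} \approx -50.5$)
$j{\left(J \right)} = - \frac{101 J}{2} + \sqrt{2} \sqrt{J}$ ($j{\left(J \right)} = \sqrt{J + J} + J \left(- \frac{101}{2}\right) = \sqrt{2 J} - \frac{101 J}{2} = \sqrt{2} \sqrt{J} - \frac{101 J}{2} = - \frac{101 J}{2} + \sqrt{2} \sqrt{J}$)
$\left(j{\left(-1 \right)} - 11\right)^{2} = \left(\left(\left(- \frac{101}{2}\right) \left(-1\right) + \sqrt{2} \sqrt{-1}\right) - 11\right)^{2} = \left(\left(\frac{101}{2} + \sqrt{2} i\right) - 11\right)^{2} = \left(\left(\frac{101}{2} + i \sqrt{2}\right) - 11\right)^{2} = \left(\frac{79}{2} + i \sqrt{2}\right)^{2}$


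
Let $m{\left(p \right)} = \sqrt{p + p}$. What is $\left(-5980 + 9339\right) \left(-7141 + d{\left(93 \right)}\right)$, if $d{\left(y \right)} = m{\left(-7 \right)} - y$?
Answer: $-24299006 + 3359 i \sqrt{14} \approx -2.4299 \cdot 10^{7} + 12568.0 i$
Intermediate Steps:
$m{\left(p \right)} = \sqrt{2} \sqrt{p}$ ($m{\left(p \right)} = \sqrt{2 p} = \sqrt{2} \sqrt{p}$)
$d{\left(y \right)} = - y + i \sqrt{14}$ ($d{\left(y \right)} = \sqrt{2} \sqrt{-7} - y = \sqrt{2} i \sqrt{7} - y = i \sqrt{14} - y = - y + i \sqrt{14}$)
$\left(-5980 + 9339\right) \left(-7141 + d{\left(93 \right)}\right) = \left(-5980 + 9339\right) \left(-7141 + \left(\left(-1\right) 93 + i \sqrt{14}\right)\right) = 3359 \left(-7141 - \left(93 - i \sqrt{14}\right)\right) = 3359 \left(-7234 + i \sqrt{14}\right) = -24299006 + 3359 i \sqrt{14}$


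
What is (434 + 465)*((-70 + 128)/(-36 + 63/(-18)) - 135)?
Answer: -9692119/79 ≈ -1.2269e+5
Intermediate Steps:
(434 + 465)*((-70 + 128)/(-36 + 63/(-18)) - 135) = 899*(58/(-36 + 63*(-1/18)) - 135) = 899*(58/(-36 - 7/2) - 135) = 899*(58/(-79/2) - 135) = 899*(58*(-2/79) - 135) = 899*(-116/79 - 135) = 899*(-10781/79) = -9692119/79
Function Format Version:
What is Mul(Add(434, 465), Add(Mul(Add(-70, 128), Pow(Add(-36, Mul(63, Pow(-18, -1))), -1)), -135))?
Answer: Rational(-9692119, 79) ≈ -1.2269e+5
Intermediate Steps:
Mul(Add(434, 465), Add(Mul(Add(-70, 128), Pow(Add(-36, Mul(63, Pow(-18, -1))), -1)), -135)) = Mul(899, Add(Mul(58, Pow(Add(-36, Mul(63, Rational(-1, 18))), -1)), -135)) = Mul(899, Add(Mul(58, Pow(Add(-36, Rational(-7, 2)), -1)), -135)) = Mul(899, Add(Mul(58, Pow(Rational(-79, 2), -1)), -135)) = Mul(899, Add(Mul(58, Rational(-2, 79)), -135)) = Mul(899, Add(Rational(-116, 79), -135)) = Mul(899, Rational(-10781, 79)) = Rational(-9692119, 79)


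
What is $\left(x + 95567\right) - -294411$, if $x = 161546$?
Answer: $551524$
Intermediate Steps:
$\left(x + 95567\right) - -294411 = \left(161546 + 95567\right) - -294411 = 257113 + 294411 = 551524$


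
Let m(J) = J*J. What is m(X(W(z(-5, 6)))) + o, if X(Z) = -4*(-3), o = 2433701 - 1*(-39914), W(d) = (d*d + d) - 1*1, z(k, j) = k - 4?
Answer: 2473759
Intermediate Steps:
z(k, j) = -4 + k
W(d) = -1 + d + d**2 (W(d) = (d**2 + d) - 1 = (d + d**2) - 1 = -1 + d + d**2)
o = 2473615 (o = 2433701 + 39914 = 2473615)
X(Z) = 12
m(J) = J**2
m(X(W(z(-5, 6)))) + o = 12**2 + 2473615 = 144 + 2473615 = 2473759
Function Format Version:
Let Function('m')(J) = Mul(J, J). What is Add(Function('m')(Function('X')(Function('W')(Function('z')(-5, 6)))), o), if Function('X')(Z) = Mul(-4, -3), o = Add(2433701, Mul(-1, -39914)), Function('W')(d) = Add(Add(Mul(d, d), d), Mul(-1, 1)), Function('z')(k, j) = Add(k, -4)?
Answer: 2473759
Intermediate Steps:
Function('z')(k, j) = Add(-4, k)
Function('W')(d) = Add(-1, d, Pow(d, 2)) (Function('W')(d) = Add(Add(Pow(d, 2), d), -1) = Add(Add(d, Pow(d, 2)), -1) = Add(-1, d, Pow(d, 2)))
o = 2473615 (o = Add(2433701, 39914) = 2473615)
Function('X')(Z) = 12
Function('m')(J) = Pow(J, 2)
Add(Function('m')(Function('X')(Function('W')(Function('z')(-5, 6)))), o) = Add(Pow(12, 2), 2473615) = Add(144, 2473615) = 2473759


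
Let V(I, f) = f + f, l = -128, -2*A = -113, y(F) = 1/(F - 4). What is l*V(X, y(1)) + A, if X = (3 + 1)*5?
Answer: 851/6 ≈ 141.83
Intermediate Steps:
y(F) = 1/(-4 + F)
A = 113/2 (A = -½*(-113) = 113/2 ≈ 56.500)
X = 20 (X = 4*5 = 20)
V(I, f) = 2*f
l*V(X, y(1)) + A = -256/(-4 + 1) + 113/2 = -256/(-3) + 113/2 = -256*(-1)/3 + 113/2 = -128*(-⅔) + 113/2 = 256/3 + 113/2 = 851/6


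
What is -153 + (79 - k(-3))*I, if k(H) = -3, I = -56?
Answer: -4745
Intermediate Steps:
-153 + (79 - k(-3))*I = -153 + (79 - 1*(-3))*(-56) = -153 + (79 + 3)*(-56) = -153 + 82*(-56) = -153 - 4592 = -4745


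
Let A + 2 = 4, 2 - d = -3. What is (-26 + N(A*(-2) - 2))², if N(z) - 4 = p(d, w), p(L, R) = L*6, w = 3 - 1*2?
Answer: 64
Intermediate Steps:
d = 5 (d = 2 - 1*(-3) = 2 + 3 = 5)
w = 1 (w = 3 - 2 = 1)
A = 2 (A = -2 + 4 = 2)
p(L, R) = 6*L
N(z) = 34 (N(z) = 4 + 6*5 = 4 + 30 = 34)
(-26 + N(A*(-2) - 2))² = (-26 + 34)² = 8² = 64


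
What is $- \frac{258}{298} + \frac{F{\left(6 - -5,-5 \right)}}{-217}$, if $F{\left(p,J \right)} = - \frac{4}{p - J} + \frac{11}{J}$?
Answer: $- \frac{78937}{92380} \approx -0.85448$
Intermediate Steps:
$- \frac{258}{298} + \frac{F{\left(6 - -5,-5 \right)}}{-217} = - \frac{258}{298} + \frac{\frac{1}{-5} \frac{1}{-5 - \left(6 - -5\right)} \left(- 11 \left(6 - -5\right) + 15 \left(-5\right)\right)}{-217} = \left(-258\right) \frac{1}{298} + - \frac{- 11 \left(6 + 5\right) - 75}{5 \left(-5 - \left(6 + 5\right)\right)} \left(- \frac{1}{217}\right) = - \frac{129}{149} + - \frac{\left(-11\right) 11 - 75}{5 \left(-5 - 11\right)} \left(- \frac{1}{217}\right) = - \frac{129}{149} + - \frac{-121 - 75}{5 \left(-5 - 11\right)} \left(- \frac{1}{217}\right) = - \frac{129}{149} + \left(- \frac{1}{5}\right) \frac{1}{-16} \left(-196\right) \left(- \frac{1}{217}\right) = - \frac{129}{149} + \left(- \frac{1}{5}\right) \left(- \frac{1}{16}\right) \left(-196\right) \left(- \frac{1}{217}\right) = - \frac{129}{149} - - \frac{7}{620} = - \frac{129}{149} + \frac{7}{620} = - \frac{78937}{92380}$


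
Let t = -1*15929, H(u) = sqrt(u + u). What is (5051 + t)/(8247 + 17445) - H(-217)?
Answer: -1813/4282 - I*sqrt(434) ≈ -0.4234 - 20.833*I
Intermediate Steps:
H(u) = sqrt(2)*sqrt(u) (H(u) = sqrt(2*u) = sqrt(2)*sqrt(u))
t = -15929
(5051 + t)/(8247 + 17445) - H(-217) = (5051 - 15929)/(8247 + 17445) - sqrt(2)*sqrt(-217) = -10878/25692 - sqrt(2)*I*sqrt(217) = -10878*1/25692 - I*sqrt(434) = -1813/4282 - I*sqrt(434)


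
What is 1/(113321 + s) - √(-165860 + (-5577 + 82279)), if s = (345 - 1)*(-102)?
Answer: 1/78233 - I*√89158 ≈ 1.2782e-5 - 298.59*I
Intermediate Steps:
s = -35088 (s = 344*(-102) = -35088)
1/(113321 + s) - √(-165860 + (-5577 + 82279)) = 1/(113321 - 35088) - √(-165860 + (-5577 + 82279)) = 1/78233 - √(-165860 + 76702) = 1/78233 - √(-89158) = 1/78233 - I*√89158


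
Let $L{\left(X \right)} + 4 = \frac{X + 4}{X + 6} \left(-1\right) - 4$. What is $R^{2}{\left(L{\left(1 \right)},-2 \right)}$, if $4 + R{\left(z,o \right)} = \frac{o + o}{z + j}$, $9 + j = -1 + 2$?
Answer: $\frac{193600}{13689} \approx 14.143$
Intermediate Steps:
$L{\left(X \right)} = -8 - \frac{4 + X}{6 + X}$ ($L{\left(X \right)} = -4 + \left(\frac{X + 4}{X + 6} \left(-1\right) - 4\right) = -4 + \left(\frac{4 + X}{6 + X} \left(-1\right) - 4\right) = -4 - \left(4 + \frac{4 + X}{6 + X}\right) = -8 - \frac{4 + X}{6 + X}$)
$j = -8$ ($j = -9 + \left(-1 + 2\right) = -9 + 1 = -8$)
$R{\left(z,o \right)} = -4 + \frac{2 o}{-8 + z}$ ($R{\left(z,o \right)} = -4 + \frac{o + o}{z - 8} = -4 + \frac{2 o}{-8 + z}$)
$R^{2}{\left(L{\left(1 \right)},-2 \right)} = \left(\frac{2 \left(16 - 2 - 2 \frac{-52 - 9}{6 + 1}\right)}{-8 + \frac{-52 - 9}{6 + 1}}\right)^{2} = \left(\frac{2 \left(16 - 2 - 2 \frac{-52 - 9}{7}\right)}{-8 + \frac{-52 - 9}{7}}\right)^{2} = \left(\frac{2 \left(16 - 2 - 2 \cdot \frac{1}{7} \left(-61\right)\right)}{-8 + \frac{1}{7} \left(-61\right)}\right)^{2} = \left(\frac{2 \left(16 - 2 - - \frac{122}{7}\right)}{-8 - \frac{61}{7}}\right)^{2} = \left(\frac{2 \left(16 - 2 + \frac{122}{7}\right)}{- \frac{117}{7}}\right)^{2} = \left(2 \left(- \frac{7}{117}\right) \frac{220}{7}\right)^{2} = \left(- \frac{440}{117}\right)^{2} = \frac{193600}{13689}$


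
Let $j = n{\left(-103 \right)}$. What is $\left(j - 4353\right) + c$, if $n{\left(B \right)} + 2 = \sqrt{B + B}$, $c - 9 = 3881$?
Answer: $-465 + i \sqrt{206} \approx -465.0 + 14.353 i$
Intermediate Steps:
$c = 3890$ ($c = 9 + 3881 = 3890$)
$n{\left(B \right)} = -2 + \sqrt{2} \sqrt{B}$ ($n{\left(B \right)} = -2 + \sqrt{B + B} = -2 + \sqrt{2 B} = -2 + \sqrt{2} \sqrt{B}$)
$j = -2 + i \sqrt{206}$ ($j = -2 + \sqrt{2} \sqrt{-103} = -2 + \sqrt{2} i \sqrt{103} = -2 + i \sqrt{206} \approx -2.0 + 14.353 i$)
$\left(j - 4353\right) + c = \left(\left(-2 + i \sqrt{206}\right) - 4353\right) + 3890 = \left(-4355 + i \sqrt{206}\right) + 3890 = -465 + i \sqrt{206}$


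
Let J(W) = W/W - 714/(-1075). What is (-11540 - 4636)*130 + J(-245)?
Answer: -2260594211/1075 ≈ -2.1029e+6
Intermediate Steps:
J(W) = 1789/1075 (J(W) = 1 - 714*(-1/1075) = 1 + 714/1075 = 1789/1075)
(-11540 - 4636)*130 + J(-245) = (-11540 - 4636)*130 + 1789/1075 = -16176*130 + 1789/1075 = -2102880 + 1789/1075 = -2260594211/1075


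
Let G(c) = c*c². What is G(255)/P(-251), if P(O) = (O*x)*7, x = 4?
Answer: -16581375/7028 ≈ -2359.3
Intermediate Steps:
P(O) = 28*O (P(O) = (O*4)*7 = (4*O)*7 = 28*O)
G(c) = c³
G(255)/P(-251) = 255³/((28*(-251))) = 16581375/(-7028) = 16581375*(-1/7028) = -16581375/7028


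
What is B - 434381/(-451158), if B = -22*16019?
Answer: -158995765663/451158 ≈ -3.5242e+5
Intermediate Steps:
B = -352418
B - 434381/(-451158) = -352418 - 434381/(-451158) = -352418 - 434381*(-1/451158) = -352418 + 434381/451158 = -158995765663/451158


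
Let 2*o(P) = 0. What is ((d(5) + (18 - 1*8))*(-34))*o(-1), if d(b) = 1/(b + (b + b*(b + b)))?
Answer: 0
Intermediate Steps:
o(P) = 0 (o(P) = (½)*0 = 0)
d(b) = 1/(2*b + 2*b²) (d(b) = 1/(b + (b + b*(2*b))) = 1/(b + (b + 2*b²)) = 1/(2*b + 2*b²))
((d(5) + (18 - 1*8))*(-34))*o(-1) = (((½)/(5*(1 + 5)) + (18 - 1*8))*(-34))*0 = (((½)*(⅕)/6 + (18 - 8))*(-34))*0 = (((½)*(⅕)*(⅙) + 10)*(-34))*0 = ((1/60 + 10)*(-34))*0 = ((601/60)*(-34))*0 = -10217/30*0 = 0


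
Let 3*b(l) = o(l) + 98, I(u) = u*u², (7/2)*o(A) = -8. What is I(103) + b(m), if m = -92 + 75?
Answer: 22947937/21 ≈ 1.0928e+6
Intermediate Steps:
o(A) = -16/7 (o(A) = (2/7)*(-8) = -16/7)
m = -17
I(u) = u³
b(l) = 670/21 (b(l) = (-16/7 + 98)/3 = (⅓)*(670/7) = 670/21)
I(103) + b(m) = 103³ + 670/21 = 1092727 + 670/21 = 22947937/21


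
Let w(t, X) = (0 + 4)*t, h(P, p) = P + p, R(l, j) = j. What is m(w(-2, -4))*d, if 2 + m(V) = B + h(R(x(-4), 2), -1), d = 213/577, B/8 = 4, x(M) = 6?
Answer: 6603/577 ≈ 11.444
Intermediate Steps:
B = 32 (B = 8*4 = 32)
w(t, X) = 4*t
d = 213/577 (d = 213*(1/577) = 213/577 ≈ 0.36915)
m(V) = 31 (m(V) = -2 + (32 + (2 - 1)) = -2 + (32 + 1) = -2 + 33 = 31)
m(w(-2, -4))*d = 31*(213/577) = 6603/577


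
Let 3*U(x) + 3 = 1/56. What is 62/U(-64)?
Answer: -10416/167 ≈ -62.371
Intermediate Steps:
U(x) = -167/168 (U(x) = -1 + (⅓)/56 = -1 + (⅓)*(1/56) = -1 + 1/168 = -167/168)
62/U(-64) = 62/(-167/168) = 62*(-168/167) = -10416/167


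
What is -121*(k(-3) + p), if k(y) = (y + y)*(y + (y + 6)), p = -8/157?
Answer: 968/157 ≈ 6.1656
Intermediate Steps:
p = -8/157 (p = -8*1/157 = -8/157 ≈ -0.050955)
k(y) = 2*y*(6 + 2*y) (k(y) = (2*y)*(y + (6 + y)) = (2*y)*(6 + 2*y) = 2*y*(6 + 2*y))
-121*(k(-3) + p) = -121*(4*(-3)*(3 - 3) - 8/157) = -121*(4*(-3)*0 - 8/157) = -121*(0 - 8/157) = -121*(-8/157) = 968/157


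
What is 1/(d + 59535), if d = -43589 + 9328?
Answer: 1/25274 ≈ 3.9566e-5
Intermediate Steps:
d = -34261
1/(d + 59535) = 1/(-34261 + 59535) = 1/25274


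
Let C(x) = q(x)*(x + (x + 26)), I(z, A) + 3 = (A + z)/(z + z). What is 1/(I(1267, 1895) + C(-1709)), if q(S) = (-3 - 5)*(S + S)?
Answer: -1267/117515326636 ≈ -1.0782e-8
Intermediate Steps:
q(S) = -16*S
I(z, A) = -3 + (A + z)/(2*z) (I(z, A) = -3 + (A + z)/(z + z) = -3 + (A + z)/((2*z)) = -3 + (A + z)*(1/(2*z)) = -3 + (A + z)/(2*z))
C(x) = -16*x*(26 + 2*x) (C(x) = (-16*x)*(x + (x + 26)) = (-16*x)*(x + (26 + x)) = (-16*x)*(26 + 2*x) = -16*x*(26 + 2*x))
1/(I(1267, 1895) + C(-1709)) = 1/((½)*(1895 - 5*1267)/1267 - 32*(-1709)*(13 - 1709)) = 1/((½)*(1/1267)*(1895 - 6335) - 32*(-1709)*(-1696)) = 1/((½)*(1/1267)*(-4440) - 92750848) = 1/(-2220/1267 - 92750848) = 1/(-117515326636/1267) = -1267/117515326636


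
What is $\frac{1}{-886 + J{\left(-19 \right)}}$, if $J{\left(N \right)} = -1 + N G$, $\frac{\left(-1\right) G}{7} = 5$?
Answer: $- \frac{1}{222} \approx -0.0045045$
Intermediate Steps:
$G = -35$ ($G = \left(-7\right) 5 = -35$)
$J{\left(N \right)} = -1 - 35 N$ ($J{\left(N \right)} = -1 + N \left(-35\right) = -1 - 35 N$)
$\frac{1}{-886 + J{\left(-19 \right)}} = \frac{1}{-886 - -664} = \frac{1}{-886 + \left(-1 + 665\right)} = \frac{1}{-886 + 664} = \frac{1}{-222} = - \frac{1}{222}$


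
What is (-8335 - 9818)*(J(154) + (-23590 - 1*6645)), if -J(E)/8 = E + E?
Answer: 593584947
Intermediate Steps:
J(E) = -16*E (J(E) = -8*(E + E) = -16*E)
(-8335 - 9818)*(J(154) + (-23590 - 1*6645)) = (-8335 - 9818)*(-16*154 + (-23590 - 1*6645)) = -18153*(-2464 + (-23590 - 6645)) = -18153*(-2464 - 30235) = -18153*(-32699) = 593584947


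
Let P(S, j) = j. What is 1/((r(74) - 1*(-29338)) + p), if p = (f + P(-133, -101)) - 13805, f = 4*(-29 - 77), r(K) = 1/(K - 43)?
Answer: 31/465249 ≈ 6.6631e-5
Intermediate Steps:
r(K) = 1/(-43 + K)
f = -424 (f = 4*(-106) = -424)
p = -14330 (p = (-424 - 101) - 13805 = -525 - 13805 = -14330)
1/((r(74) - 1*(-29338)) + p) = 1/((1/(-43 + 74) - 1*(-29338)) - 14330) = 1/((1/31 + 29338) - 14330) = 1/(909479/31 - 14330) = 1/(465249/31) = 31/465249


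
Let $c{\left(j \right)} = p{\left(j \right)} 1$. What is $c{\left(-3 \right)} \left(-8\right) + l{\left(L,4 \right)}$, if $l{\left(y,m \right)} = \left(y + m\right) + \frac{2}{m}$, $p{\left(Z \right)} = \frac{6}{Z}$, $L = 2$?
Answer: $\frac{45}{2} \approx 22.5$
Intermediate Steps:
$c{\left(j \right)} = \frac{6}{j}$ ($c{\left(j \right)} = \frac{6}{j} 1 = \frac{6}{j}$)
$l{\left(y,m \right)} = m + y + \frac{2}{m}$ ($l{\left(y,m \right)} = \left(m + y\right) + \frac{2}{m} = m + y + \frac{2}{m}$)
$c{\left(-3 \right)} \left(-8\right) + l{\left(L,4 \right)} = \frac{6}{-3} \left(-8\right) + \left(4 + 2 + \frac{2}{4}\right) = 6 \left(- \frac{1}{3}\right) \left(-8\right) + \left(4 + 2 + 2 \cdot \frac{1}{4}\right) = \left(-2\right) \left(-8\right) + \left(4 + 2 + \frac{1}{2}\right) = 16 + \frac{13}{2} = \frac{45}{2}$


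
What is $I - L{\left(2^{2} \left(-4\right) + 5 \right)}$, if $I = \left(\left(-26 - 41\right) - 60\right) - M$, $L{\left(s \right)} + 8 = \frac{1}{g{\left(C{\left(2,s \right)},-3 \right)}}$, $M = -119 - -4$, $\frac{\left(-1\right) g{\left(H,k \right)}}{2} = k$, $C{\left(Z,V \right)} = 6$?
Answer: $- \frac{25}{6} \approx -4.1667$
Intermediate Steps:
$g{\left(H,k \right)} = - 2 k$
$M = -115$ ($M = -119 + 4 = -115$)
$L{\left(s \right)} = - \frac{47}{6}$ ($L{\left(s \right)} = -8 + \frac{1}{\left(-2\right) \left(-3\right)} = -8 + \frac{1}{6} = - \frac{47}{6}$)
$I = -12$ ($I = \left(\left(-26 - 41\right) - 60\right) - -115 = \left(-67 - 60\right) + 115 = -127 + 115 = -12$)
$I - L{\left(2^{2} \left(-4\right) + 5 \right)} = -12 - - \frac{47}{6} = -12 + \frac{47}{6} = - \frac{25}{6}$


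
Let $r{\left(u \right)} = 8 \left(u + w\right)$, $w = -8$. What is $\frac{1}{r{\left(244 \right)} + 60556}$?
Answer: $\frac{1}{62444} \approx 1.6014 \cdot 10^{-5}$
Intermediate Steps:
$r{\left(u \right)} = -64 + 8 u$ ($r{\left(u \right)} = 8 \left(u - 8\right) = 8 \left(-8 + u\right) = -64 + 8 u$)
$\frac{1}{r{\left(244 \right)} + 60556} = \frac{1}{\left(-64 + 8 \cdot 244\right) + 60556} = \frac{1}{\left(-64 + 1952\right) + 60556} = \frac{1}{1888 + 60556} = \frac{1}{62444}$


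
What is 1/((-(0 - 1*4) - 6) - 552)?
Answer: -1/554 ≈ -0.0018051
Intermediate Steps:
1/((-(0 - 1*4) - 6) - 552) = 1/((-(0 - 4) - 6) - 552) = 1/((-1*(-4) - 6) - 552) = 1/((4 - 6) - 552) = 1/(-2 - 552) = 1/(-554) = -1/554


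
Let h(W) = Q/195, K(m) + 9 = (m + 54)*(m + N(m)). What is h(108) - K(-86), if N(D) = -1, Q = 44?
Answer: -541081/195 ≈ -2774.8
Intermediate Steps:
K(m) = -9 + (-1 + m)*(54 + m) (K(m) = -9 + (m + 54)*(m - 1) = -9 + (54 + m)*(-1 + m) = -9 + (-1 + m)*(54 + m))
h(W) = 44/195
h(108) - K(-86) = 44/195 - (-63 + (-86)**2 + 53*(-86)) = 44/195 - (-63 + 7396 - 4558) = 44/195 - 1*2775 = 44/195 - 2775 = -541081/195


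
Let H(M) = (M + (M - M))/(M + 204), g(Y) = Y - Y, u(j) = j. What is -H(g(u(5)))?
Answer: 0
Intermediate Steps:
g(Y) = 0
H(M) = M/(204 + M) (H(M) = (M + 0)/(204 + M) = M/(204 + M))
-H(g(u(5))) = -0/(204 + 0) = -0/204 = -1*0 = 0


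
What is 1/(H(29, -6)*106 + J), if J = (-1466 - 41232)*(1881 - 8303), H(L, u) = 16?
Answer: 1/274208252 ≈ 3.6469e-9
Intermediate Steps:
J = 274206556 (J = -42698*(-6422) = 274206556)
1/(H(29, -6)*106 + J) = 1/(16*106 + 274206556) = 1/(1696 + 274206556) = 1/274208252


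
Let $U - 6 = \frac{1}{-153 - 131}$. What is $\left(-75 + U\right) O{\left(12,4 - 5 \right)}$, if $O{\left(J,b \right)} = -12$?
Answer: $\frac{58791}{71} \approx 828.04$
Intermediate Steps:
$U = \frac{1703}{284}$ ($U = 6 + \frac{1}{-153 - 131} = 6 + \frac{1}{-284} = 6 - \frac{1}{284} = \frac{1703}{284} \approx 5.9965$)
$\left(-75 + U\right) O{\left(12,4 - 5 \right)} = \left(-75 + \frac{1703}{284}\right) \left(-12\right) = \left(- \frac{19597}{284}\right) \left(-12\right) = \frac{58791}{71}$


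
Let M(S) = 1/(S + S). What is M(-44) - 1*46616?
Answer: -4102209/88 ≈ -46616.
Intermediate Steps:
M(S) = 1/(2*S)
M(-44) - 1*46616 = (1/2)/(-44) - 1*46616 = (1/2)*(-1/44) - 46616 = -1/88 - 46616 = -4102209/88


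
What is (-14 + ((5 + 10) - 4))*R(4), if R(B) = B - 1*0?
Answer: -12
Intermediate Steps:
R(B) = B (R(B) = B + 0 = B)
(-14 + ((5 + 10) - 4))*R(4) = (-14 + ((5 + 10) - 4))*4 = (-14 + (15 - 4))*4 = (-14 + 11)*4 = -3*4 = -12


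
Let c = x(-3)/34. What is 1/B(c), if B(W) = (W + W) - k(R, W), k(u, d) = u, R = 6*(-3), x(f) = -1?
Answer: 17/305 ≈ 0.055738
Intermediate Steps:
c = -1/34 ≈ -0.029412
R = -18
B(W) = 18 + 2*W (B(W) = (W + W) - 1*(-18) = 2*W + 18 = 18 + 2*W)
1/B(c) = 1/(18 + 2*(-1/34)) = 1/(18 - 1/17) = 1/(305/17) = 17/305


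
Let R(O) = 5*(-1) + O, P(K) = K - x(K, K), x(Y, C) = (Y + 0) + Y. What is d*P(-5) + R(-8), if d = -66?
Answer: -343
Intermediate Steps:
x(Y, C) = 2*Y (x(Y, C) = Y + Y = 2*Y)
P(K) = -K (P(K) = K - 2*K = -K)
R(O) = -5 + O
d*P(-5) + R(-8) = -(-66)*(-5) + (-5 - 8) = -66*5 - 13 = -330 - 13 = -343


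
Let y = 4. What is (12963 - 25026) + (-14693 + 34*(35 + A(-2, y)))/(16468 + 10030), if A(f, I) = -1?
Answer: -319658911/26498 ≈ -12064.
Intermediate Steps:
(12963 - 25026) + (-14693 + 34*(35 + A(-2, y)))/(16468 + 10030) = (12963 - 25026) + (-14693 + 34*(35 - 1))/(16468 + 10030) = -12063 + (-14693 + 34*34)/26498 = -12063 + (-14693 + 1156)*(1/26498) = -12063 - 13537*1/26498 = -12063 - 13537/26498 = -319658911/26498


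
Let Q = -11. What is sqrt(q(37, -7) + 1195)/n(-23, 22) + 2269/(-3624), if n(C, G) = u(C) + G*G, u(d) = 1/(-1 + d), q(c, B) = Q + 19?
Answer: -2269/3624 + 24*sqrt(1203)/11615 ≈ -0.55444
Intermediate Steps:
q(c, B) = 8 (q(c, B) = -11 + 19 = 8)
n(C, G) = G**2 + 1/(-1 + C) (n(C, G) = 1/(-1 + C) + G*G = 1/(-1 + C) + G**2 = G**2 + 1/(-1 + C))
sqrt(q(37, -7) + 1195)/n(-23, 22) + 2269/(-3624) = sqrt(8 + 1195)/(((1 + 22**2*(-1 - 23))/(-1 - 23))) + 2269/(-3624) = sqrt(1203)/(((1 + 484*(-24))/(-24))) + 2269*(-1/3624) = sqrt(1203)/((-(1 - 11616)/24)) - 2269/3624 = sqrt(1203)/((-1/24*(-11615))) - 2269/3624 = sqrt(1203)/(11615/24) - 2269/3624 = sqrt(1203)*(24/11615) - 2269/3624 = 24*sqrt(1203)/11615 - 2269/3624 = -2269/3624 + 24*sqrt(1203)/11615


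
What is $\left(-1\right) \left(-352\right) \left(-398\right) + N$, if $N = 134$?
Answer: $-139962$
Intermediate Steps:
$\left(-1\right) \left(-352\right) \left(-398\right) + N = \left(-1\right) \left(-352\right) \left(-398\right) + 134 = 352 \left(-398\right) + 134 = -140096 + 134 = -139962$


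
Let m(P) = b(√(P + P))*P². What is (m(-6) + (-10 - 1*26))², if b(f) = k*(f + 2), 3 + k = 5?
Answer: -50544 + 31104*I*√3 ≈ -50544.0 + 53874.0*I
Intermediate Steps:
k = 2 (k = -3 + 5 = 2)
b(f) = 4 + 2*f (b(f) = 2*(f + 2) = 2*(2 + f) = 4 + 2*f)
m(P) = P²*(4 + 2*√2*√P) (m(P) = (4 + 2*√(P + P))*P² = (4 + 2*√(2*P))*P² = (4 + 2*(√2*√P))*P² = (4 + 2*√2*√P)*P² = P²*(4 + 2*√2*√P))
(m(-6) + (-10 - 1*26))² = (2*(-6)²*(2 + √2*√(-6)) + (-10 - 1*26))² = (2*36*(2 + √2*(I*√6)) + (-10 - 26))² = (2*36*(2 + 2*I*√3) - 36)² = ((144 + 144*I*√3) - 36)² = (108 + 144*I*√3)²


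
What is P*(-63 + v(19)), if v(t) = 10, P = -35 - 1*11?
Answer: 2438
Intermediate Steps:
P = -46 (P = -35 - 11 = -46)
P*(-63 + v(19)) = -46*(-63 + 10) = -46*(-53) = 2438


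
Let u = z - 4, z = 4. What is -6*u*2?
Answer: 0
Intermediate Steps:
u = 0 (u = 4 - 4 = 0)
-6*u*2 = -6*0*2 = 0*2 = 0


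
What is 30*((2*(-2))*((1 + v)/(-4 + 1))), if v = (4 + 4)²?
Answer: 2600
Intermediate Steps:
v = 64 (v = 8² = 64)
30*((2*(-2))*((1 + v)/(-4 + 1))) = 30*((2*(-2))*((1 + 64)/(-4 + 1))) = 30*(-260/(-3)) = 30*(-260*(-1)/3) = 30*(-4*(-65/3)) = 30*(260/3) = 2600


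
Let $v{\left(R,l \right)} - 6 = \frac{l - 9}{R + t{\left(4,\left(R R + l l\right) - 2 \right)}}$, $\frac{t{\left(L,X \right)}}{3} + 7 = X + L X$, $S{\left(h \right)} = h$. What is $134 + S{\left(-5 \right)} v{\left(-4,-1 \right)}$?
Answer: $\frac{417}{4} \approx 104.25$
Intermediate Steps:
$t{\left(L,X \right)} = -21 + 3 X + 3 L X$ ($t{\left(L,X \right)} = -21 + 3 \left(X + L X\right) = -21 + \left(3 X + 3 L X\right) = -21 + 3 X + 3 L X$)
$v{\left(R,l \right)} = 6 + \frac{-9 + l}{-51 + R + 15 R^{2} + 15 l^{2}}$ ($v{\left(R,l \right)} = 6 + \frac{l - 9}{R + \left(-21 + 3 \left(\left(R R + l l\right) - 2\right) + 3 \cdot 4 \left(\left(R R + l l\right) - 2\right)\right)} = 6 + \frac{-9 + l}{R + \left(-21 + 3 \left(\left(R^{2} + l^{2}\right) - 2\right) + 3 \cdot 4 \left(\left(R^{2} + l^{2}\right) - 2\right)\right)} = 6 + \frac{-9 + l}{R + \left(-21 + 3 \left(-2 + R^{2} + l^{2}\right) + 3 \cdot 4 \left(-2 + R^{2} + l^{2}\right)\right)} = 6 + \frac{-9 + l}{R + \left(-21 + \left(-6 + 3 R^{2} + 3 l^{2}\right) + \left(-24 + 12 R^{2} + 12 l^{2}\right)\right)} = 6 + \frac{-9 + l}{R + \left(-51 + 15 R^{2} + 15 l^{2}\right)} = 6 + \frac{-9 + l}{-51 + R + 15 R^{2} + 15 l^{2}}$)
$134 + S{\left(-5 \right)} v{\left(-4,-1 \right)} = 134 - 5 \frac{-315 - 1 + 6 \left(-4\right) + 90 \left(-4\right)^{2} + 90 \left(-1\right)^{2}}{-51 - 4 + 15 \left(-4\right)^{2} + 15 \left(-1\right)^{2}} = 134 - 5 \frac{-315 - 1 - 24 + 90 \cdot 16 + 90 \cdot 1}{-51 - 4 + 15 \cdot 16 + 15 \cdot 1} = 134 - 5 \frac{-315 - 1 - 24 + 1440 + 90}{-51 - 4 + 240 + 15} = 134 - 5 \cdot \frac{1}{200} \cdot 1190 = 134 - \frac{119}{4} = \frac{417}{4}$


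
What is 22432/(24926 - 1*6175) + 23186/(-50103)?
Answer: 689149810/939481353 ≈ 0.73354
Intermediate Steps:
22432/(24926 - 1*6175) + 23186/(-50103) = 22432/(24926 - 6175) + 23186*(-1/50103) = 22432/18751 - 23186/50103 = 689149810/939481353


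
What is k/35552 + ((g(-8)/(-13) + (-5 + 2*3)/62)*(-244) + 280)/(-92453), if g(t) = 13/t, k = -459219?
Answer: -1316412040017/101893560736 ≈ -12.919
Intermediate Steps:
k/35552 + ((g(-8)/(-13) + (-5 + 2*3)/62)*(-244) + 280)/(-92453) = -459219/35552 + (((13/(-8))/(-13) + (-5 + 2*3)/62)*(-244) + 280)/(-92453) = -459219*1/35552 + (((13*(-1/8))*(-1/13) + (-5 + 6)*(1/62))*(-244) + 280)*(-1/92453) = -459219/35552 + ((-13/8*(-1/13) + 1*(1/62))*(-244) + 280)*(-1/92453) = -459219/35552 + ((1/8 + 1/62)*(-244) + 280)*(-1/92453) = -459219/35552 + ((35/248)*(-244) + 280)*(-1/92453) = -459219/35552 + (-2135/62 + 280)*(-1/92453) = -459219/35552 + (15225/62)*(-1/92453) = -459219/35552 - 15225/5732086 = -1316412040017/101893560736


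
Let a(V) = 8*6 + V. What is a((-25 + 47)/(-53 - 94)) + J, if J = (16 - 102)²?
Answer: 1094246/147 ≈ 7443.9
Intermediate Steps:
a(V) = 48 + V
J = 7396 (J = (-86)² = 7396)
a((-25 + 47)/(-53 - 94)) + J = (48 + (-25 + 47)/(-53 - 94)) + 7396 = (48 + 22/(-147)) + 7396 = (48 + 22*(-1/147)) + 7396 = (48 - 22/147) + 7396 = 7034/147 + 7396 = 1094246/147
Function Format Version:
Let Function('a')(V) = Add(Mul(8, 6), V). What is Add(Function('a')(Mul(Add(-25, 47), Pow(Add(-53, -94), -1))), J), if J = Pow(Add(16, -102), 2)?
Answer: Rational(1094246, 147) ≈ 7443.9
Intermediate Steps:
Function('a')(V) = Add(48, V)
J = 7396 (J = Pow(-86, 2) = 7396)
Add(Function('a')(Mul(Add(-25, 47), Pow(Add(-53, -94), -1))), J) = Add(Add(48, Mul(Add(-25, 47), Pow(Add(-53, -94), -1))), 7396) = Add(Add(48, Mul(22, Pow(-147, -1))), 7396) = Add(Add(48, Mul(22, Rational(-1, 147))), 7396) = Add(Add(48, Rational(-22, 147)), 7396) = Add(Rational(7034, 147), 7396) = Rational(1094246, 147)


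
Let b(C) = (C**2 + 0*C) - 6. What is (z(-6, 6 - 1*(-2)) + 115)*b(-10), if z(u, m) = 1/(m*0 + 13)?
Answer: 140624/13 ≈ 10817.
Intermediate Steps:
b(C) = -6 + C**2 (b(C) = (C**2 + 0) - 6 = C**2 - 6 = -6 + C**2)
z(u, m) = 1/13 (z(u, m) = 1/(0 + 13) = 1/13)
(z(-6, 6 - 1*(-2)) + 115)*b(-10) = (1/13 + 115)*(-6 + (-10)**2) = 1496*(-6 + 100)/13 = (1496/13)*94 = 140624/13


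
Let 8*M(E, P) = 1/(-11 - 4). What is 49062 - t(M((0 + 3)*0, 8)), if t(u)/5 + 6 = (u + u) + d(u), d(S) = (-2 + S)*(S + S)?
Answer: 70692359/1440 ≈ 49092.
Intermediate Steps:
d(S) = 2*S*(-2 + S) (d(S) = (-2 + S)*(2*S) = 2*S*(-2 + S))
M(E, P) = -1/120 (M(E, P) = 1/(8*(-11 - 4)) = (1/8)/(-15) = (1/8)*(-1/15) = -1/120)
t(u) = -30 + 10*u + 10*u*(-2 + u) (t(u) = -30 + 5*((u + u) + 2*u*(-2 + u)) = -30 + 5*(2*u + 2*u*(-2 + u)) = -30 + (10*u + 10*u*(-2 + u)) = -30 + 10*u + 10*u*(-2 + u))
49062 - t(M((0 + 3)*0, 8)) = 49062 - (-30 - 10*(-1/120) + 10*(-1/120)**2) = 49062 - (-30 + 1/12 + 10*(1/14400)) = 49062 - (-30 + 1/12 + 1/1440) = 49062 - 1*(-43079/1440) = 49062 + 43079/1440 = 70692359/1440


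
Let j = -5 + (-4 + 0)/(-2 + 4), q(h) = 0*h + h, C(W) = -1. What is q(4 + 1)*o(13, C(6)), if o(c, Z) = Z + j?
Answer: -40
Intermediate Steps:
q(h) = h (q(h) = 0 + h = h)
j = -7 (j = -5 - 4/2 = -5 - 4*1/2 = -5 - 2 = -7)
o(c, Z) = -7 + Z (o(c, Z) = Z - 7 = -7 + Z)
q(4 + 1)*o(13, C(6)) = (4 + 1)*(-7 - 1) = 5*(-8) = -40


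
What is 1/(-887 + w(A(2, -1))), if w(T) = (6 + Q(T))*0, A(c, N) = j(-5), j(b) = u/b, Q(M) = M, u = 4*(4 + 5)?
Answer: -1/887 ≈ -0.0011274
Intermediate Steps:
u = 36 (u = 4*9 = 36)
j(b) = 36/b
A(c, N) = -36/5 (A(c, N) = 36/(-5) = 36*(-1/5) = -36/5)
w(T) = 0 (w(T) = (6 + T)*0 = 0)
1/(-887 + w(A(2, -1))) = 1/(-887 + 0) = 1/(-887) = -1/887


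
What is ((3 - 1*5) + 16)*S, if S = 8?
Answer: 112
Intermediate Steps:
((3 - 1*5) + 16)*S = ((3 - 1*5) + 16)*8 = ((3 - 5) + 16)*8 = (-2 + 16)*8 = 14*8 = 112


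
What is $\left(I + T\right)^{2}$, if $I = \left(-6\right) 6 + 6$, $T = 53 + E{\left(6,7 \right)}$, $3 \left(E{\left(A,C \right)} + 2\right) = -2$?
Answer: $\frac{3721}{9} \approx 413.44$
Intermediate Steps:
$E{\left(A,C \right)} = - \frac{8}{3}$ ($E{\left(A,C \right)} = -2 + \frac{1}{3} \left(-2\right) = -2 - \frac{2}{3} = - \frac{8}{3}$)
$T = \frac{151}{3}$ ($T = 53 - \frac{8}{3} = \frac{151}{3} \approx 50.333$)
$I = -30$ ($I = -36 + 6 = -30$)
$\left(I + T\right)^{2} = \left(-30 + \frac{151}{3}\right)^{2} = \left(\frac{61}{3}\right)^{2} = \frac{3721}{9}$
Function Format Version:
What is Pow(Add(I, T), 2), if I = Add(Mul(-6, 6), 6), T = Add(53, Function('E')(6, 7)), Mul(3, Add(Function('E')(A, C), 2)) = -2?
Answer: Rational(3721, 9) ≈ 413.44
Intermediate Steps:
Function('E')(A, C) = Rational(-8, 3) (Function('E')(A, C) = Add(-2, Mul(Rational(1, 3), -2)) = Add(-2, Rational(-2, 3)) = Rational(-8, 3))
T = Rational(151, 3) (T = Add(53, Rational(-8, 3)) = Rational(151, 3) ≈ 50.333)
I = -30 (I = Add(-36, 6) = -30)
Pow(Add(I, T), 2) = Pow(Add(-30, Rational(151, 3)), 2) = Pow(Rational(61, 3), 2) = Rational(3721, 9)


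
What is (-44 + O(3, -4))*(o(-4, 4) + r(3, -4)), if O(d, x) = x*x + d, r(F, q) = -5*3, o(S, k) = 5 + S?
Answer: 350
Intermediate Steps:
r(F, q) = -15
O(d, x) = d + x² (O(d, x) = x² + d = d + x²)
(-44 + O(3, -4))*(o(-4, 4) + r(3, -4)) = (-44 + (3 + (-4)²))*((5 - 4) - 15) = (-44 + (3 + 16))*(1 - 15) = (-44 + 19)*(-14) = -25*(-14) = 350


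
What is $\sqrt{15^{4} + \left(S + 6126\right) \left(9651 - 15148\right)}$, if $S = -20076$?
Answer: $15 \sqrt{341039} \approx 8759.8$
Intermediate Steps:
$\sqrt{15^{4} + \left(S + 6126\right) \left(9651 - 15148\right)} = \sqrt{15^{4} + \left(-20076 + 6126\right) \left(9651 - 15148\right)} = \sqrt{50625 - -76683150} = \sqrt{50625 + 76683150} = \sqrt{76733775} = 15 \sqrt{341039}$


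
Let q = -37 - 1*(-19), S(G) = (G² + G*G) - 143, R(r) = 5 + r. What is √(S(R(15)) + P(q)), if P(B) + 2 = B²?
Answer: √979 ≈ 31.289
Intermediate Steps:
S(G) = -143 + 2*G² (S(G) = (G² + G²) - 143 = 2*G² - 143 = -143 + 2*G²)
q = -18 (q = -37 + 19 = -18)
P(B) = -2 + B²
√(S(R(15)) + P(q)) = √((-143 + 2*(5 + 15)²) + (-2 + (-18)²)) = √((-143 + 2*20²) + (-2 + 324)) = √((-143 + 2*400) + 322) = √((-143 + 800) + 322) = √(657 + 322) = √979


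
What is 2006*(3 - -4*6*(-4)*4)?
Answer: -764286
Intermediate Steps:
2006*(3 - -4*6*(-4)*4) = 2006*(3 - (-24*(-4))*4) = 2006*(3 - 96*4) = 2006*(3 - 1*384) = 2006*(3 - 384) = 2006*(-381) = -764286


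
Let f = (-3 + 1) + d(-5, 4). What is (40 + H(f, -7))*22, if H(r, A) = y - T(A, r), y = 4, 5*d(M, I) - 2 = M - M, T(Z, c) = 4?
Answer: 880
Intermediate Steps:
d(M, I) = ⅖ (d(M, I) = ⅖ + (M - M)/5 = ⅖ + (⅕)*0 = ⅖ + 0 = ⅖)
f = -8/5 (f = (-3 + 1) + ⅖ = -2 + ⅖ = -8/5 ≈ -1.6000)
H(r, A) = 0 (H(r, A) = 4 - 1*4 = 4 - 4 = 0)
(40 + H(f, -7))*22 = (40 + 0)*22 = 40*22 = 880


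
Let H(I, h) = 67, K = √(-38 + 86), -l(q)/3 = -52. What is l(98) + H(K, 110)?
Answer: 223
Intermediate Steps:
l(q) = 156 (l(q) = -3*(-52) = 156)
K = 4*√3 (K = √48 = 4*√3 ≈ 6.9282)
l(98) + H(K, 110) = 156 + 67 = 223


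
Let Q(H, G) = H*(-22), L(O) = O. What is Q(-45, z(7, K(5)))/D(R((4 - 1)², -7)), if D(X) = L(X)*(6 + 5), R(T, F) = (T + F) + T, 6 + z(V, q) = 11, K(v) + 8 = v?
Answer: 90/11 ≈ 8.1818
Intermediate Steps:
K(v) = -8 + v
z(V, q) = 5 (z(V, q) = -6 + 11 = 5)
R(T, F) = F + 2*T (R(T, F) = (F + T) + T = F + 2*T)
D(X) = 11*X (D(X) = X*(6 + 5) = X*11 = 11*X)
Q(H, G) = -22*H
Q(-45, z(7, K(5)))/D(R((4 - 1)², -7)) = (-22*(-45))/((11*(-7 + 2*(4 - 1)²))) = 990/((11*(-7 + 2*3²))) = 990/((11*(-7 + 2*9))) = 990/((11*(-7 + 18))) = 990/((11*11)) = 990/121 = 990*(1/121) = 90/11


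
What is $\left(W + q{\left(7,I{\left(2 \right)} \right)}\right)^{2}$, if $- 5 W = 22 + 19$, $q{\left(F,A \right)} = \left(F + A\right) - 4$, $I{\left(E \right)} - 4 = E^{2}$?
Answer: $\frac{196}{25} \approx 7.84$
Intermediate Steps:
$I{\left(E \right)} = 4 + E^{2}$
$q{\left(F,A \right)} = -4 + A + F$ ($q{\left(F,A \right)} = \left(A + F\right) - 4 = -4 + A + F$)
$W = - \frac{41}{5}$ ($W = - \frac{22 + 19}{5} = \left(- \frac{1}{5}\right) 41 = - \frac{41}{5} \approx -8.2$)
$\left(W + q{\left(7,I{\left(2 \right)} \right)}\right)^{2} = \left(- \frac{41}{5} + \left(-4 + \left(4 + 2^{2}\right) + 7\right)\right)^{2} = \left(- \frac{41}{5} + \left(-4 + \left(4 + 4\right) + 7\right)\right)^{2} = \left(- \frac{41}{5} + \left(-4 + 8 + 7\right)\right)^{2} = \left(- \frac{41}{5} + 11\right)^{2} = \left(\frac{14}{5}\right)^{2} = \frac{196}{25}$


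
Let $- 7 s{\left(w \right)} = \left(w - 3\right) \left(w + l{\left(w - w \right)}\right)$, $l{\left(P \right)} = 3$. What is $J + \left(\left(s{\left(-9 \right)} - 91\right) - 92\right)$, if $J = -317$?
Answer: $- \frac{3572}{7} \approx -510.29$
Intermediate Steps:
$s{\left(w \right)} = - \frac{\left(-3 + w\right) \left(3 + w\right)}{7}$ ($s{\left(w \right)} = - \frac{\left(w - 3\right) \left(w + 3\right)}{7} = - \frac{\left(-3 + w\right) \left(3 + w\right)}{7}$)
$J + \left(\left(s{\left(-9 \right)} - 91\right) - 92\right) = -317 - \frac{1353}{7} = - \frac{3572}{7}$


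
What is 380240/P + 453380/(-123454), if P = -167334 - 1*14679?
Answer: -64731601450/11235116451 ≈ -5.7615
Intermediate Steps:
P = -182013 (P = -167334 - 14679 = -182013)
380240/P + 453380/(-123454) = 380240/(-182013) + 453380/(-123454) = 380240*(-1/182013) + 453380*(-1/123454) = -380240/182013 - 226690/61727 = -64731601450/11235116451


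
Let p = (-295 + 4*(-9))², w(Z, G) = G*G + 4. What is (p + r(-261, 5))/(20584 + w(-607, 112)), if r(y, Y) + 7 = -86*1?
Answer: 27367/8283 ≈ 3.3040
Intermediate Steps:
r(y, Y) = -93 (r(y, Y) = -7 - 86*1 = -7 - 86 = -93)
w(Z, G) = 4 + G² (w(Z, G) = G² + 4 = 4 + G²)
p = 109561 (p = (-295 - 36)² = (-331)² = 109561)
(p + r(-261, 5))/(20584 + w(-607, 112)) = (109561 - 93)/(20584 + (4 + 112²)) = 109468/(20584 + (4 + 12544)) = 109468/(20584 + 12548) = 109468/33132 = 109468*(1/33132) = 27367/8283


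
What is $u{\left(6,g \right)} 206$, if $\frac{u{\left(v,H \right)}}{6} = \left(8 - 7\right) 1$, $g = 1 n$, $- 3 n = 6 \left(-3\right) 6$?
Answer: $1236$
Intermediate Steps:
$n = 36$ ($n = - \frac{6 \left(-3\right) 6}{3} = - \frac{\left(-18\right) 6}{3} = \left(- \frac{1}{3}\right) \left(-108\right) = 36$)
$g = 36$ ($g = 1 \cdot 36 = 36$)
$u{\left(v,H \right)} = 6$ ($u{\left(v,H \right)} = 6 \left(8 - 7\right) 1 = 6 \cdot 1 \cdot 1 = 6 \cdot 1 = 6$)
$u{\left(6,g \right)} 206 = 6 \cdot 206 = 1236$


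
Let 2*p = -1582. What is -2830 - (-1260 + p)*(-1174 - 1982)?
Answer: -6475786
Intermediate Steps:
p = -791 (p = (½)*(-1582) = -791)
-2830 - (-1260 + p)*(-1174 - 1982) = -2830 - (-1260 - 791)*(-1174 - 1982) = -2830 - (-2051)*(-3156) = -2830 - 1*6472956 = -2830 - 6472956 = -6475786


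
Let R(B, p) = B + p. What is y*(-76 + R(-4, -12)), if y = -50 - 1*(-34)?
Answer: 1472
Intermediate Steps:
y = -16 (y = -50 + 34 = -16)
y*(-76 + R(-4, -12)) = -16*(-76 + (-4 - 12)) = -16*(-76 - 16) = -16*(-92) = 1472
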